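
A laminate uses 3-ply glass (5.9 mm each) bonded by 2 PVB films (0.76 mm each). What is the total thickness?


Total thickness = glass contribution + PVB contribution
  Glass: 3 * 5.9 = 17.7 mm
  PVB: 2 * 0.76 = 1.52 mm
  Total = 17.7 + 1.52 = 19.22 mm

19.22 mm


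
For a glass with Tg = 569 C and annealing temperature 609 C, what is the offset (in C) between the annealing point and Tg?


Offset = T_anneal - Tg:
  offset = 609 - 569 = 40 C

40 C


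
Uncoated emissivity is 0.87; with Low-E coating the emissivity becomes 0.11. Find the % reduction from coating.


Percentage reduction = (1 - coated/uncoated) * 100
  Ratio = 0.11 / 0.87 = 0.1264
  Reduction = (1 - 0.1264) * 100 = 87.4%

87.4%


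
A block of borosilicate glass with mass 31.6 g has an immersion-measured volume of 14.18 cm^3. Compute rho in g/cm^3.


Use the definition of density:
  rho = mass / volume
  rho = 31.6 / 14.18 = 2.228 g/cm^3

2.228 g/cm^3


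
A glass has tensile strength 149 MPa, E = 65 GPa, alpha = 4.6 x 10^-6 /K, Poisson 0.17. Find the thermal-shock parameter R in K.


Thermal shock resistance: R = sigma * (1 - nu) / (E * alpha)
  Numerator = 149 * (1 - 0.17) = 123.67
  Denominator = 65 * 1000 * (4.6 x 10^-6) = 0.299
  R = 123.67 / 0.299 = 413.6 K

413.6 K


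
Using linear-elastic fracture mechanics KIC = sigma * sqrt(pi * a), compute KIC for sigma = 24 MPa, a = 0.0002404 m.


Fracture toughness: KIC = sigma * sqrt(pi * a)
  pi * a = pi * 0.0002404 = 0.000755239
  sqrt(pi * a) = 0.027482
  KIC = 24 * 0.027482 = 0.66 MPa*sqrt(m)

0.66 MPa*sqrt(m)


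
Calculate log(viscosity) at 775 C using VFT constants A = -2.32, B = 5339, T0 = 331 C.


VFT equation: log(eta) = A + B / (T - T0)
  T - T0 = 775 - 331 = 444
  B / (T - T0) = 5339 / 444 = 12.025
  log(eta) = -2.32 + 12.025 = 9.705

9.705


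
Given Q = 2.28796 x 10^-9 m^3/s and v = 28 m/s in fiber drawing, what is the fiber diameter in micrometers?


Cross-sectional area from continuity:
  A = Q / v = 2.28796 x 10^-9 / 28 = 8.171286 x 10^-11 m^2
Diameter from circular cross-section:
  d = sqrt(4A / pi) * 10^6 (m -> um)
  d = sqrt(4 * 8.171286 x 10^-11 / pi) * 10^6 = 10.2 um

10.2 um


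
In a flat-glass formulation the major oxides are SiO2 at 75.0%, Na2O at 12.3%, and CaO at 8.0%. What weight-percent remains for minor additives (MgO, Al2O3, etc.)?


Sum the three major oxides:
  SiO2 + Na2O + CaO = 75.0 + 12.3 + 8.0 = 95.3%
Subtract from 100%:
  Others = 100 - 95.3 = 4.7%

4.7%


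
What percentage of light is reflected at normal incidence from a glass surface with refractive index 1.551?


Fresnel reflectance at normal incidence:
  R = ((n - 1)/(n + 1))^2
  (n - 1)/(n + 1) = (1.551 - 1)/(1.551 + 1) = 0.215994
  R = 0.215994^2 = 0.0466534
  R(%) = 0.0466534 * 100 = 4.665%

4.665%


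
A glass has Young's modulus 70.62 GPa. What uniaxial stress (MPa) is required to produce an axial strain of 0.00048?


Rearrange E = sigma / epsilon:
  sigma = E * epsilon
  E (MPa) = 70.62 * 1000 = 70620
  sigma = 70620 * 0.00048 = 33.9 MPa

33.9 MPa


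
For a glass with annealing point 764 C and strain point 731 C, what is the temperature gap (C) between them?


Gap = T_anneal - T_strain:
  gap = 764 - 731 = 33 C

33 C


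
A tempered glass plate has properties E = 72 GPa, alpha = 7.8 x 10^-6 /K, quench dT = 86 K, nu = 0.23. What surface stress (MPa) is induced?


Tempering stress: sigma = E * alpha * dT / (1 - nu)
  E (MPa) = 72 * 1000 = 72000
  Numerator = 72000 * (7.8 x 10^-6) * 86 = 48.2976
  Denominator = 1 - 0.23 = 0.77
  sigma = 48.2976 / 0.77 = 62.7 MPa

62.7 MPa


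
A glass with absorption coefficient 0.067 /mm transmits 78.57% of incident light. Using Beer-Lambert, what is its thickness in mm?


Rearrange T = exp(-alpha * thickness):
  thickness = -ln(T) / alpha
  T = 78.57/100 = 0.7857
  ln(T) = -0.24118
  -ln(T) = 0.24118
  thickness = 0.24118 / 0.067 = 3.6 mm

3.6 mm


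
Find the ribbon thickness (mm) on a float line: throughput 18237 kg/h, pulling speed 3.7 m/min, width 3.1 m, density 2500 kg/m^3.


Ribbon cross-section from mass balance:
  Volume rate = throughput / density = 18237 / 2500 = 7.2948 m^3/h
  thickness = volume rate / (speed * 60 * width), i.e.
  thickness = throughput / (60 * speed * width * density) * 1000
  thickness = 18237 / (60 * 3.7 * 3.1 * 2500) * 1000 = 10.6 mm

10.6 mm


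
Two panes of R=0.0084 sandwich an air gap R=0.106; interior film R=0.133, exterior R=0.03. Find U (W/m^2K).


Total thermal resistance (series):
  R_total = R_in + R_glass + R_air + R_glass + R_out
  R_total = 0.133 + 0.0084 + 0.106 + 0.0084 + 0.03 = 0.2858 m^2K/W
U-value = 1 / R_total = 1 / 0.2858 = 3.499 W/m^2K

3.499 W/m^2K


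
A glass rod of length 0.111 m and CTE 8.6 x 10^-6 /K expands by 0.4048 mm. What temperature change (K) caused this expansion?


Rearrange dL = alpha * L0 * dT for dT:
  dT = dL / (alpha * L0)
  dL (m) = 0.4048 / 1000 = 0.0004048
  dT = 0.0004048 / ((8.6 x 10^-6) * 0.111) = 424.1 K

424.1 K


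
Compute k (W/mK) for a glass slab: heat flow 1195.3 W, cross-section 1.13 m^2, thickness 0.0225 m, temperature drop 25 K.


Fourier's law rearranged: k = Q * t / (A * dT)
  Numerator = 1195.3 * 0.0225 = 26.89425
  Denominator = 1.13 * 25 = 28.25
  k = 26.89425 / 28.25 = 0.952 W/mK

0.952 W/mK


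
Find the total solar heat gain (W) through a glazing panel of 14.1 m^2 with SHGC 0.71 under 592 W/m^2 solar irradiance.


Solar heat gain: Q = Area * SHGC * Irradiance
  Q = 14.1 * 0.71 * 592 = 5926.5 W

5926.5 W


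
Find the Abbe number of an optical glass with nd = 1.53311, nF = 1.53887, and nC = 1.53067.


Abbe number formula: Vd = (nd - 1) / (nF - nC)
  nd - 1 = 1.53311 - 1 = 0.53311
  nF - nC = 1.53887 - 1.53067 = 0.0082
  Vd = 0.53311 / 0.0082 = 65.01

65.01


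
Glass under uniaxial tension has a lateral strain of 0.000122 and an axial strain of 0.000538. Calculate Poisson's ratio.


Poisson's ratio: nu = lateral strain / axial strain
  nu = 0.000122 / 0.000538 = 0.2268

0.2268


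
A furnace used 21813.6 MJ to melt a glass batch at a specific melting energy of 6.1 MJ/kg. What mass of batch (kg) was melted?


Rearrange E = m * s for m:
  m = E / s
  m = 21813.6 / 6.1 = 3576.0 kg

3576.0 kg


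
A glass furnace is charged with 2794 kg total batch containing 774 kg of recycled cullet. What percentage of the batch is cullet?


Cullet ratio = (cullet mass / total batch mass) * 100
  Ratio = 774 / 2794 * 100 = 27.7%

27.7%


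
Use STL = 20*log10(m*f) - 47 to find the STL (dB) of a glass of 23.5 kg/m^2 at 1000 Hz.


Mass law: STL = 20 * log10(m * f) - 47
  m * f = 23.5 * 1000 = 23500
  log10(23500) = 4.37107
  STL = 20 * 4.37107 - 47 = 87.4214 - 47 = 40.4 dB

40.4 dB


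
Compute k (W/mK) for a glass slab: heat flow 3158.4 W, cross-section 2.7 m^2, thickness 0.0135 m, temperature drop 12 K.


Fourier's law rearranged: k = Q * t / (A * dT)
  Numerator = 3158.4 * 0.0135 = 42.6384
  Denominator = 2.7 * 12 = 32.4
  k = 42.6384 / 32.4 = 1.316 W/mK

1.316 W/mK


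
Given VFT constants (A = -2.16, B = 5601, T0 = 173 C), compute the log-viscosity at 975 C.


VFT equation: log(eta) = A + B / (T - T0)
  T - T0 = 975 - 173 = 802
  B / (T - T0) = 5601 / 802 = 6.984
  log(eta) = -2.16 + 6.984 = 4.824

4.824


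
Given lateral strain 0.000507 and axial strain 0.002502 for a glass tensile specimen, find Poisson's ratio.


Poisson's ratio: nu = lateral strain / axial strain
  nu = 0.000507 / 0.002502 = 0.2026

0.2026


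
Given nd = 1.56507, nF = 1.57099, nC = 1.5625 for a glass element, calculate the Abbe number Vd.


Abbe number formula: Vd = (nd - 1) / (nF - nC)
  nd - 1 = 1.56507 - 1 = 0.56507
  nF - nC = 1.57099 - 1.5625 = 0.00849
  Vd = 0.56507 / 0.00849 = 66.56

66.56


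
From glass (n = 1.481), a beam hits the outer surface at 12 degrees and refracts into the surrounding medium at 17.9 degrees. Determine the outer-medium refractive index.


Apply Snell's law: n1 * sin(theta1) = n2 * sin(theta2)
  n2 = n1 * sin(theta1) / sin(theta2)
  sin(12) = 0.207912
  sin(17.9) = 0.307357
  n2 = 1.481 * 0.207912 / 0.307357 = 1.0018

1.0018


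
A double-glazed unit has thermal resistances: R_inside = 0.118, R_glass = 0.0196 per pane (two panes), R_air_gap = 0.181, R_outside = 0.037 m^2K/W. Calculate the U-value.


Total thermal resistance (series):
  R_total = R_in + R_glass + R_air + R_glass + R_out
  R_total = 0.118 + 0.0196 + 0.181 + 0.0196 + 0.037 = 0.3752 m^2K/W
U-value = 1 / R_total = 1 / 0.3752 = 2.665 W/m^2K

2.665 W/m^2K


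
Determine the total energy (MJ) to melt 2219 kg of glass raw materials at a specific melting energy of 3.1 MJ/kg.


Total energy = mass * specific energy
  E = 2219 * 3.1 = 6878.9 MJ

6878.9 MJ


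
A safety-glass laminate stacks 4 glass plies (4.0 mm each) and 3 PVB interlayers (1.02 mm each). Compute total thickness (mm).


Total thickness = glass contribution + PVB contribution
  Glass: 4 * 4.0 = 16.0 mm
  PVB: 3 * 1.02 = 3.06 mm
  Total = 16.0 + 3.06 = 19.06 mm

19.06 mm


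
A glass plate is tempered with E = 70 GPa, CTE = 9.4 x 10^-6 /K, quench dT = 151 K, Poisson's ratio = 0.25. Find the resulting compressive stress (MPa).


Tempering stress: sigma = E * alpha * dT / (1 - nu)
  E (MPa) = 70 * 1000 = 70000
  Numerator = 70000 * (9.4 x 10^-6) * 151 = 99.358
  Denominator = 1 - 0.25 = 0.75
  sigma = 99.358 / 0.75 = 132.5 MPa

132.5 MPa


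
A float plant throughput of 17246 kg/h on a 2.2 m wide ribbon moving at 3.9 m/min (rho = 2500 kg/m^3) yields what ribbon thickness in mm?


Ribbon cross-section from mass balance:
  Volume rate = throughput / density = 17246 / 2500 = 6.8984 m^3/h
  thickness = volume rate / (speed * 60 * width), i.e.
  thickness = throughput / (60 * speed * width * density) * 1000
  thickness = 17246 / (60 * 3.9 * 2.2 * 2500) * 1000 = 13.4 mm

13.4 mm


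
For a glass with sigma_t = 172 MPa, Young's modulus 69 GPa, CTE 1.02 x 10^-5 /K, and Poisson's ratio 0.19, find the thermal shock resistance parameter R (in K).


Thermal shock resistance: R = sigma * (1 - nu) / (E * alpha)
  Numerator = 172 * (1 - 0.19) = 139.32
  Denominator = 69 * 1000 * (1.02 x 10^-5) = 0.7038
  R = 139.32 / 0.7038 = 198.0 K

198.0 K


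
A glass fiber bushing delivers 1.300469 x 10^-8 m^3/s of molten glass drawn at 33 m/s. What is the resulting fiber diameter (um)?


Cross-sectional area from continuity:
  A = Q / v = 1.300469 x 10^-8 / 33 = 3.940815 x 10^-10 m^2
Diameter from circular cross-section:
  d = sqrt(4A / pi) * 10^6 (m -> um)
  d = sqrt(4 * 3.940815 x 10^-10 / pi) * 10^6 = 22.4 um

22.4 um


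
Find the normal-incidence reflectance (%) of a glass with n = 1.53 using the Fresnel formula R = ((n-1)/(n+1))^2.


Fresnel reflectance at normal incidence:
  R = ((n - 1)/(n + 1))^2
  (n - 1)/(n + 1) = (1.53 - 1)/(1.53 + 1) = 0.209486
  R = 0.209486^2 = 0.0438844
  R(%) = 0.0438844 * 100 = 4.388%

4.388%


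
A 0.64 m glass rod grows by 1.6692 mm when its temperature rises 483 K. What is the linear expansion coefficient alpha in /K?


Rearrange dL = alpha * L0 * dT for alpha:
  alpha = dL / (L0 * dT)
  alpha = (1.6692 / 1000) / (0.64 * 483) = 0.0000054 /K = 5.4 x 10^-6 /K

5.4 x 10^-6 /K


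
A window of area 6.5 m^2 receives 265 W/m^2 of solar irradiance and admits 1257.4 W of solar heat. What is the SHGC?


Rearrange Q = Area * SHGC * Irradiance:
  SHGC = Q / (Area * Irradiance)
  SHGC = 1257.4 / (6.5 * 265) = 0.73

0.73


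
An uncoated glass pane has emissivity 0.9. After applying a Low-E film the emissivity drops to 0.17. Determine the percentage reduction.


Percentage reduction = (1 - coated/uncoated) * 100
  Ratio = 0.17 / 0.9 = 0.1889
  Reduction = (1 - 0.1889) * 100 = 81.1%

81.1%


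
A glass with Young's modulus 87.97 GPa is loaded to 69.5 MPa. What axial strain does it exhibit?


Rearrange E = sigma / epsilon:
  epsilon = sigma / E
  E (MPa) = 87.97 * 1000 = 87970
  epsilon = 69.5 / 87970 = 0.00079

0.00079


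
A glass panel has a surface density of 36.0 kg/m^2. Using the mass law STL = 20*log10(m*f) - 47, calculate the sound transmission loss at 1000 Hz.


Mass law: STL = 20 * log10(m * f) - 47
  m * f = 36.0 * 1000 = 36000
  log10(36000) = 4.5563
  STL = 20 * 4.5563 - 47 = 91.126 - 47 = 44.1 dB

44.1 dB


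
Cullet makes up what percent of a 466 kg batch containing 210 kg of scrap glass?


Cullet ratio = (cullet mass / total batch mass) * 100
  Ratio = 210 / 466 * 100 = 45.06%

45.06%


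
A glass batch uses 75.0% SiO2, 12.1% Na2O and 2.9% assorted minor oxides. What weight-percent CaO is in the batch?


Pieces sum to 100%:
  CaO = 100 - (SiO2 + Na2O + others)
  CaO = 100 - (75.0 + 12.1 + 2.9) = 10.0%

10.0%


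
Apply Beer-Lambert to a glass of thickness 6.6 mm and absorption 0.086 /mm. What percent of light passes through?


Beer-Lambert law: T = exp(-alpha * thickness)
  exponent = -0.086 * 6.6 = -0.5676
  T = exp(-0.5676) = 0.5669
  Percentage = 0.5669 * 100 = 56.69%

56.69%


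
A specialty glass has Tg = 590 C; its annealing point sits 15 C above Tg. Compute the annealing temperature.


The annealing temperature is Tg plus the offset:
  T_anneal = 590 + 15 = 605 C

605 C


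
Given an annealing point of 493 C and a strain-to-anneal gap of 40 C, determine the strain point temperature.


Strain point = annealing point - difference:
  T_strain = 493 - 40 = 453 C

453 C


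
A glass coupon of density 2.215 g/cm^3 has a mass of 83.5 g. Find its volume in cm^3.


Rearrange rho = m / V:
  V = m / rho
  V = 83.5 / 2.215 = 37.698 cm^3

37.698 cm^3


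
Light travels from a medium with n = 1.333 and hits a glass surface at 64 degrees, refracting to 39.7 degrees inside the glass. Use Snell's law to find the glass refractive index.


Apply Snell's law: n1 * sin(theta1) = n2 * sin(theta2)
  n2 = n1 * sin(theta1) / sin(theta2)
  sin(64) = 0.898794
  sin(39.7) = 0.638768
  n2 = 1.333 * 0.898794 / 0.638768 = 1.8756

1.8756


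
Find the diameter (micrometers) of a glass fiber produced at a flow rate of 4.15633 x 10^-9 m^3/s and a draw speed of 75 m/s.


Cross-sectional area from continuity:
  A = Q / v = 4.15633 x 10^-9 / 75 = 5.541773 x 10^-11 m^2
Diameter from circular cross-section:
  d = sqrt(4A / pi) * 10^6 (m -> um)
  d = sqrt(4 * 5.541773 x 10^-11 / pi) * 10^6 = 8.4 um

8.4 um


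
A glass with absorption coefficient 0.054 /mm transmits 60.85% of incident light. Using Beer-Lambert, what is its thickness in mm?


Rearrange T = exp(-alpha * thickness):
  thickness = -ln(T) / alpha
  T = 60.85/100 = 0.6085
  ln(T) = -0.49676
  -ln(T) = 0.49676
  thickness = 0.49676 / 0.054 = 9.2 mm

9.2 mm


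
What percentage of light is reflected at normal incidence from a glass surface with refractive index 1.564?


Fresnel reflectance at normal incidence:
  R = ((n - 1)/(n + 1))^2
  (n - 1)/(n + 1) = (1.564 - 1)/(1.564 + 1) = 0.219969
  R = 0.219969^2 = 0.0483864
  R(%) = 0.0483864 * 100 = 4.839%

4.839%


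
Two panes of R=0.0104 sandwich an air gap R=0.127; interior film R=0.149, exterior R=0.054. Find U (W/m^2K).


Total thermal resistance (series):
  R_total = R_in + R_glass + R_air + R_glass + R_out
  R_total = 0.149 + 0.0104 + 0.127 + 0.0104 + 0.054 = 0.3508 m^2K/W
U-value = 1 / R_total = 1 / 0.3508 = 2.851 W/m^2K

2.851 W/m^2K


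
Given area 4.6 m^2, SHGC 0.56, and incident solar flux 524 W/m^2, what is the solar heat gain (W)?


Solar heat gain: Q = Area * SHGC * Irradiance
  Q = 4.6 * 0.56 * 524 = 1349.8 W

1349.8 W


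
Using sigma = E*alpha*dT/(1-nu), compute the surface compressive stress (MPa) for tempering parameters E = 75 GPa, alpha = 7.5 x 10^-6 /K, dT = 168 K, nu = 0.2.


Tempering stress: sigma = E * alpha * dT / (1 - nu)
  E (MPa) = 75 * 1000 = 75000
  Numerator = 75000 * (7.5 x 10^-6) * 168 = 94.5
  Denominator = 1 - 0.2 = 0.8
  sigma = 94.5 / 0.8 = 118.1 MPa

118.1 MPa


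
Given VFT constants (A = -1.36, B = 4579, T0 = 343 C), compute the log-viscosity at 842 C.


VFT equation: log(eta) = A + B / (T - T0)
  T - T0 = 842 - 343 = 499
  B / (T - T0) = 4579 / 499 = 9.176
  log(eta) = -1.36 + 9.176 = 7.816

7.816


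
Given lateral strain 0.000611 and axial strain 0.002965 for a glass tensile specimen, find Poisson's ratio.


Poisson's ratio: nu = lateral strain / axial strain
  nu = 0.000611 / 0.002965 = 0.2061

0.2061


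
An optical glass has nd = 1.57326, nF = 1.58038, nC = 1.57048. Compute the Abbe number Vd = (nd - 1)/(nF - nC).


Abbe number formula: Vd = (nd - 1) / (nF - nC)
  nd - 1 = 1.57326 - 1 = 0.57326
  nF - nC = 1.58038 - 1.57048 = 0.0099
  Vd = 0.57326 / 0.0099 = 57.91

57.91


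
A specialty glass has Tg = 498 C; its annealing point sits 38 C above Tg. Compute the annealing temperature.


The annealing temperature is Tg plus the offset:
  T_anneal = 498 + 38 = 536 C

536 C


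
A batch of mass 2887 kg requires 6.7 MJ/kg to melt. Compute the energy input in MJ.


Total energy = mass * specific energy
  E = 2887 * 6.7 = 19342.9 MJ

19342.9 MJ


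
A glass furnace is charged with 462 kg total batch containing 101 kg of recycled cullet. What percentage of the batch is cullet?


Cullet ratio = (cullet mass / total batch mass) * 100
  Ratio = 101 / 462 * 100 = 21.86%

21.86%


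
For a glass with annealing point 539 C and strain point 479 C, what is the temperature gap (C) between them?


Gap = T_anneal - T_strain:
  gap = 539 - 479 = 60 C

60 C


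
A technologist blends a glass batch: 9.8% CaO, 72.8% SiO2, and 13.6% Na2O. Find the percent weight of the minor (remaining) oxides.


Sum the three major oxides:
  SiO2 + Na2O + CaO = 72.8 + 13.6 + 9.8 = 96.2%
Subtract from 100%:
  Others = 100 - 96.2 = 3.8%

3.8%


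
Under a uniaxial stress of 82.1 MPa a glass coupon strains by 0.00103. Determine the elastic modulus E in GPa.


Young's modulus: E = stress / strain
  E = 82.1 MPa / 0.00103 = 79708.74 MPa
Convert to GPa: 79708.74 / 1000 = 79.71 GPa

79.71 GPa


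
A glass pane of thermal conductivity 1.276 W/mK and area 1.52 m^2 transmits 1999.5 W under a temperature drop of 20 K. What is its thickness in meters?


Fourier's law: t = k * A * dT / Q
  t = 1.276 * 1.52 * 20 / 1999.5
  t = 38.7904 / 1999.5 = 0.0194 m

0.0194 m


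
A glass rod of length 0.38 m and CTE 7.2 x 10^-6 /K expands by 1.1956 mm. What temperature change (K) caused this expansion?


Rearrange dL = alpha * L0 * dT for dT:
  dT = dL / (alpha * L0)
  dL (m) = 1.1956 / 1000 = 0.0011956
  dT = 0.0011956 / ((7.2 x 10^-6) * 0.38) = 437.0 K

437.0 K


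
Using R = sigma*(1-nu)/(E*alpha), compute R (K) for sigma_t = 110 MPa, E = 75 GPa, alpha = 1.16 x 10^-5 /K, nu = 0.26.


Thermal shock resistance: R = sigma * (1 - nu) / (E * alpha)
  Numerator = 110 * (1 - 0.26) = 81.4
  Denominator = 75 * 1000 * (1.16 x 10^-5) = 0.87
  R = 81.4 / 0.87 = 93.6 K

93.6 K


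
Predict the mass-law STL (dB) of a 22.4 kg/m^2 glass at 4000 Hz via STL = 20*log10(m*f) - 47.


Mass law: STL = 20 * log10(m * f) - 47
  m * f = 22.4 * 4000 = 89600
  log10(89600) = 4.95231
  STL = 20 * 4.95231 - 47 = 99.0462 - 47 = 52.0 dB

52.0 dB


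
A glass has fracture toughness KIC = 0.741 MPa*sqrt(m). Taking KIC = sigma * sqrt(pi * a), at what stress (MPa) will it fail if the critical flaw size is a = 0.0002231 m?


Rearrange KIC = sigma * sqrt(pi * a):
  sigma = KIC / sqrt(pi * a)
  sqrt(pi * 0.0002231) = 0.026474
  sigma = 0.741 / 0.026474 = 27.99 MPa

27.99 MPa


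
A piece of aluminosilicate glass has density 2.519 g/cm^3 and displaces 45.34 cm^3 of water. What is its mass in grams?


Rearrange rho = m / V:
  m = rho * V
  m = 2.519 * 45.34 = 114.211 g

114.211 g


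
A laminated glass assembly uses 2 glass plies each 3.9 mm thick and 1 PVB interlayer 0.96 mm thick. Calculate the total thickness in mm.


Total thickness = glass contribution + PVB contribution
  Glass: 2 * 3.9 = 7.8 mm
  PVB: 1 * 0.96 = 0.96 mm
  Total = 7.8 + 0.96 = 8.76 mm

8.76 mm


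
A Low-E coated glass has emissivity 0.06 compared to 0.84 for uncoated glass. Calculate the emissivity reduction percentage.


Percentage reduction = (1 - coated/uncoated) * 100
  Ratio = 0.06 / 0.84 = 0.0714
  Reduction = (1 - 0.0714) * 100 = 92.9%

92.9%


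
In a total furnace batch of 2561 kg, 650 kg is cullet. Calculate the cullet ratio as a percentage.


Cullet ratio = (cullet mass / total batch mass) * 100
  Ratio = 650 / 2561 * 100 = 25.38%

25.38%


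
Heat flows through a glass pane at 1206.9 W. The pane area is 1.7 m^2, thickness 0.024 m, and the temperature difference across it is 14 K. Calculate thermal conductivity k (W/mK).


Fourier's law rearranged: k = Q * t / (A * dT)
  Numerator = 1206.9 * 0.024 = 28.9656
  Denominator = 1.7 * 14 = 23.8
  k = 28.9656 / 23.8 = 1.217 W/mK

1.217 W/mK


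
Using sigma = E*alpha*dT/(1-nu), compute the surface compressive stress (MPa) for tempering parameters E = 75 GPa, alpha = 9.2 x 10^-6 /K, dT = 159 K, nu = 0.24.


Tempering stress: sigma = E * alpha * dT / (1 - nu)
  E (MPa) = 75 * 1000 = 75000
  Numerator = 75000 * (9.2 x 10^-6) * 159 = 109.71
  Denominator = 1 - 0.24 = 0.76
  sigma = 109.71 / 0.76 = 144.4 MPa

144.4 MPa


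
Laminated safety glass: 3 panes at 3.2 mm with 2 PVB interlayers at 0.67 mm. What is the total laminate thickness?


Total thickness = glass contribution + PVB contribution
  Glass: 3 * 3.2 = 9.6 mm
  PVB: 2 * 0.67 = 1.34 mm
  Total = 9.6 + 1.34 = 10.94 mm

10.94 mm


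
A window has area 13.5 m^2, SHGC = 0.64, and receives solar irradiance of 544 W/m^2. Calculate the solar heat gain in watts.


Solar heat gain: Q = Area * SHGC * Irradiance
  Q = 13.5 * 0.64 * 544 = 4700.2 W

4700.2 W


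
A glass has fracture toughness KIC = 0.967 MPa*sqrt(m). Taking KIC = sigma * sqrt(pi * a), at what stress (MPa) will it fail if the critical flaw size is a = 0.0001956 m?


Rearrange KIC = sigma * sqrt(pi * a):
  sigma = KIC / sqrt(pi * a)
  sqrt(pi * 0.0001956) = 0.024789
  sigma = 0.967 / 0.024789 = 39.01 MPa

39.01 MPa


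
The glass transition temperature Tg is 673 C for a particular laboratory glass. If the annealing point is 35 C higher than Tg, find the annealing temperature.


The annealing temperature is Tg plus the offset:
  T_anneal = 673 + 35 = 708 C

708 C


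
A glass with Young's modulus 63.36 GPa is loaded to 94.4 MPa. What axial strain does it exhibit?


Rearrange E = sigma / epsilon:
  epsilon = sigma / E
  E (MPa) = 63.36 * 1000 = 63360
  epsilon = 94.4 / 63360 = 0.00149

0.00149


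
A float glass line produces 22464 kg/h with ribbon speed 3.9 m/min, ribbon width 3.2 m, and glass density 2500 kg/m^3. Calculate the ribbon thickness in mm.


Ribbon cross-section from mass balance:
  Volume rate = throughput / density = 22464 / 2500 = 8.9856 m^3/h
  thickness = volume rate / (speed * 60 * width), i.e.
  thickness = throughput / (60 * speed * width * density) * 1000
  thickness = 22464 / (60 * 3.9 * 3.2 * 2500) * 1000 = 12.0 mm

12.0 mm


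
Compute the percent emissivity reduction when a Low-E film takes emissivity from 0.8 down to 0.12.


Percentage reduction = (1 - coated/uncoated) * 100
  Ratio = 0.12 / 0.8 = 0.15
  Reduction = (1 - 0.15) * 100 = 85.0%

85.0%


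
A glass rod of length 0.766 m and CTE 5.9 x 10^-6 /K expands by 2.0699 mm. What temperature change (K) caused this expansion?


Rearrange dL = alpha * L0 * dT for dT:
  dT = dL / (alpha * L0)
  dL (m) = 2.0699 / 1000 = 0.0020699
  dT = 0.0020699 / ((5.9 x 10^-6) * 0.766) = 458.0 K

458.0 K


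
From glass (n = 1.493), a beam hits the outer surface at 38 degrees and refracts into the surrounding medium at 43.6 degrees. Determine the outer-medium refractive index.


Apply Snell's law: n1 * sin(theta1) = n2 * sin(theta2)
  n2 = n1 * sin(theta1) / sin(theta2)
  sin(38) = 0.615661
  sin(43.6) = 0.68962
  n2 = 1.493 * 0.615661 / 0.68962 = 1.3329

1.3329


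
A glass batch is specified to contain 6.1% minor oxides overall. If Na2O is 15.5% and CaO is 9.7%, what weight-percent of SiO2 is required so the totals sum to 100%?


Known pieces sum to 100%:
  SiO2 = 100 - (others + Na2O + CaO)
  SiO2 = 100 - (6.1 + 15.5 + 9.7) = 68.7%

68.7%


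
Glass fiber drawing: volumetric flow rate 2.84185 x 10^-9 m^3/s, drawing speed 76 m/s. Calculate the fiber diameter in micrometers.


Cross-sectional area from continuity:
  A = Q / v = 2.84185 x 10^-9 / 76 = 3.739276 x 10^-11 m^2
Diameter from circular cross-section:
  d = sqrt(4A / pi) * 10^6 (m -> um)
  d = sqrt(4 * 3.739276 x 10^-11 / pi) * 10^6 = 6.9 um

6.9 um


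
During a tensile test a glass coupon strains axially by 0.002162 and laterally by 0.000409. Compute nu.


Poisson's ratio: nu = lateral strain / axial strain
  nu = 0.000409 / 0.002162 = 0.1892

0.1892


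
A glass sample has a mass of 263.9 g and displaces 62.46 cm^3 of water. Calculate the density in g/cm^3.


Use the definition of density:
  rho = mass / volume
  rho = 263.9 / 62.46 = 4.225 g/cm^3

4.225 g/cm^3


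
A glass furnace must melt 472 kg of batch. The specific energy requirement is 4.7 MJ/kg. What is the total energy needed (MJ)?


Total energy = mass * specific energy
  E = 472 * 4.7 = 2218.4 MJ

2218.4 MJ


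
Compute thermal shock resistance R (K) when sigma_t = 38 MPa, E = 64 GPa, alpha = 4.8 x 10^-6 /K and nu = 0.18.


Thermal shock resistance: R = sigma * (1 - nu) / (E * alpha)
  Numerator = 38 * (1 - 0.18) = 31.16
  Denominator = 64 * 1000 * (4.8 x 10^-6) = 0.3072
  R = 31.16 / 0.3072 = 101.4 K

101.4 K


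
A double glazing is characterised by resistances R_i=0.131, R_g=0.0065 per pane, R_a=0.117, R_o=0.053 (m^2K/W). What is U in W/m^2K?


Total thermal resistance (series):
  R_total = R_in + R_glass + R_air + R_glass + R_out
  R_total = 0.131 + 0.0065 + 0.117 + 0.0065 + 0.053 = 0.314 m^2K/W
U-value = 1 / R_total = 1 / 0.314 = 3.185 W/m^2K

3.185 W/m^2K


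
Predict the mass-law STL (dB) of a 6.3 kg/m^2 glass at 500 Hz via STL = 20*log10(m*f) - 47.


Mass law: STL = 20 * log10(m * f) - 47
  m * f = 6.3 * 500 = 3150
  log10(3150) = 3.49831
  STL = 20 * 3.49831 - 47 = 69.9662 - 47 = 23.0 dB

23.0 dB


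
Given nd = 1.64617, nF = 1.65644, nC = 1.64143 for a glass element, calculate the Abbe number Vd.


Abbe number formula: Vd = (nd - 1) / (nF - nC)
  nd - 1 = 1.64617 - 1 = 0.64617
  nF - nC = 1.65644 - 1.64143 = 0.01501
  Vd = 0.64617 / 0.01501 = 43.05

43.05


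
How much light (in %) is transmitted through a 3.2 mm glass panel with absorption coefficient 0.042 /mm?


Beer-Lambert law: T = exp(-alpha * thickness)
  exponent = -0.042 * 3.2 = -0.1344
  T = exp(-0.1344) = 0.8742
  Percentage = 0.8742 * 100 = 87.42%

87.42%


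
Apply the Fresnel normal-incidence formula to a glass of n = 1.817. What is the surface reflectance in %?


Fresnel reflectance at normal incidence:
  R = ((n - 1)/(n + 1))^2
  (n - 1)/(n + 1) = (1.817 - 1)/(1.817 + 1) = 0.290025
  R = 0.290025^2 = 0.0841145
  R(%) = 0.0841145 * 100 = 8.411%

8.411%


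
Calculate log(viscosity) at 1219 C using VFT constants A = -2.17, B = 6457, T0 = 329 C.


VFT equation: log(eta) = A + B / (T - T0)
  T - T0 = 1219 - 329 = 890
  B / (T - T0) = 6457 / 890 = 7.255
  log(eta) = -2.17 + 7.255 = 5.085

5.085


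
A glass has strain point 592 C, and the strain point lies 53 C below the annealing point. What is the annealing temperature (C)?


T_anneal = T_strain + gap:
  T_anneal = 592 + 53 = 645 C

645 C


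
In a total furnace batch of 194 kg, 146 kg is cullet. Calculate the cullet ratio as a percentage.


Cullet ratio = (cullet mass / total batch mass) * 100
  Ratio = 146 / 194 * 100 = 75.26%

75.26%


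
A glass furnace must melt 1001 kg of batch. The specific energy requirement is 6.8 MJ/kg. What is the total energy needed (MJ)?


Total energy = mass * specific energy
  E = 1001 * 6.8 = 6806.8 MJ

6806.8 MJ


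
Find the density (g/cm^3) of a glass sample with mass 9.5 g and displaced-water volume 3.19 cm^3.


Use the definition of density:
  rho = mass / volume
  rho = 9.5 / 3.19 = 2.978 g/cm^3

2.978 g/cm^3


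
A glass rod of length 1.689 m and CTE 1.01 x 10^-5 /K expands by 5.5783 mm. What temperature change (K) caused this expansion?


Rearrange dL = alpha * L0 * dT for dT:
  dT = dL / (alpha * L0)
  dL (m) = 5.5783 / 1000 = 0.0055783
  dT = 0.0055783 / ((1.01 x 10^-5) * 1.689) = 327.0 K

327.0 K


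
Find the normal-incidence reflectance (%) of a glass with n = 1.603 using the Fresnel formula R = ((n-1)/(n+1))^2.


Fresnel reflectance at normal incidence:
  R = ((n - 1)/(n + 1))^2
  (n - 1)/(n + 1) = (1.603 - 1)/(1.603 + 1) = 0.231656
  R = 0.231656^2 = 0.0536645
  R(%) = 0.0536645 * 100 = 5.366%

5.366%


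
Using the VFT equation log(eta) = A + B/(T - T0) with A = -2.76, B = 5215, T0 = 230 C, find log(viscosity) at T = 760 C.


VFT equation: log(eta) = A + B / (T - T0)
  T - T0 = 760 - 230 = 530
  B / (T - T0) = 5215 / 530 = 9.84
  log(eta) = -2.76 + 9.84 = 7.08

7.08


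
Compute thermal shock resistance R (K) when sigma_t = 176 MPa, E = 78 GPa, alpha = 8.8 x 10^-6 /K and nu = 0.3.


Thermal shock resistance: R = sigma * (1 - nu) / (E * alpha)
  Numerator = 176 * (1 - 0.3) = 123.2
  Denominator = 78 * 1000 * (8.8 x 10^-6) = 0.6864
  R = 123.2 / 0.6864 = 179.5 K

179.5 K


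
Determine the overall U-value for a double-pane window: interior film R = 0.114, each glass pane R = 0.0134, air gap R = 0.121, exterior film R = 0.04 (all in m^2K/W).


Total thermal resistance (series):
  R_total = R_in + R_glass + R_air + R_glass + R_out
  R_total = 0.114 + 0.0134 + 0.121 + 0.0134 + 0.04 = 0.3018 m^2K/W
U-value = 1 / R_total = 1 / 0.3018 = 3.313 W/m^2K

3.313 W/m^2K


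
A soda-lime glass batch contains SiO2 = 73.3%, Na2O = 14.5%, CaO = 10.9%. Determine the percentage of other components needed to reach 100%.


Sum the three major oxides:
  SiO2 + Na2O + CaO = 73.3 + 14.5 + 10.9 = 98.7%
Subtract from 100%:
  Others = 100 - 98.7 = 1.3%

1.3%


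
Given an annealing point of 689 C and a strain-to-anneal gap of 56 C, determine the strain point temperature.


Strain point = annealing point - difference:
  T_strain = 689 - 56 = 633 C

633 C


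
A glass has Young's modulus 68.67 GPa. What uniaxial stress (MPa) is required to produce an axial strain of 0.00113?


Rearrange E = sigma / epsilon:
  sigma = E * epsilon
  E (MPa) = 68.67 * 1000 = 68670
  sigma = 68670 * 0.00113 = 77.6 MPa

77.6 MPa


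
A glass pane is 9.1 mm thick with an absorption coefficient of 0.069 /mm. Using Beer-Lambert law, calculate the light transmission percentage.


Beer-Lambert law: T = exp(-alpha * thickness)
  exponent = -0.069 * 9.1 = -0.6279
  T = exp(-0.6279) = 0.5337
  Percentage = 0.5337 * 100 = 53.37%

53.37%


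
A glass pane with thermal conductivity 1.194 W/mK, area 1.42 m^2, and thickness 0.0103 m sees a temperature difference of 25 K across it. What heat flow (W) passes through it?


Fourier's law: Q = k * A * dT / t
  Q = 1.194 * 1.42 * 25 / 0.0103
  Q = 42.387 / 0.0103 = 4115.2 W

4115.2 W


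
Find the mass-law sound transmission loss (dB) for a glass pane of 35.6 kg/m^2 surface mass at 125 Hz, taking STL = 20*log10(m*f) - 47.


Mass law: STL = 20 * log10(m * f) - 47
  m * f = 35.6 * 125 = 4450
  log10(4450) = 3.64836
  STL = 20 * 3.64836 - 47 = 72.9672 - 47 = 26.0 dB

26.0 dB


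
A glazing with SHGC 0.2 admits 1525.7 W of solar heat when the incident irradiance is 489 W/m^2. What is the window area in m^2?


Rearrange Q = Area * SHGC * Irradiance:
  Area = Q / (SHGC * Irradiance)
  Area = 1525.7 / (0.2 * 489) = 15.6 m^2

15.6 m^2


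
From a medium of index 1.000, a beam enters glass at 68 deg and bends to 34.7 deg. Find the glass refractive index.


Apply Snell's law: n1 * sin(theta1) = n2 * sin(theta2)
  n2 = n1 * sin(theta1) / sin(theta2)
  sin(68) = 0.927184
  sin(34.7) = 0.56928
  n2 = 1.000 * 0.927184 / 0.56928 = 1.6287

1.6287


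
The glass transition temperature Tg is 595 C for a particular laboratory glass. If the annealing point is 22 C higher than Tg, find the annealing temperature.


The annealing temperature is Tg plus the offset:
  T_anneal = 595 + 22 = 617 C

617 C


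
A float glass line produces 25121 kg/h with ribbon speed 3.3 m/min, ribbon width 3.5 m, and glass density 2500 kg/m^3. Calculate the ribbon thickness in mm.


Ribbon cross-section from mass balance:
  Volume rate = throughput / density = 25121 / 2500 = 10.0484 m^3/h
  thickness = volume rate / (speed * 60 * width), i.e.
  thickness = throughput / (60 * speed * width * density) * 1000
  thickness = 25121 / (60 * 3.3 * 3.5 * 2500) * 1000 = 14.5 mm

14.5 mm


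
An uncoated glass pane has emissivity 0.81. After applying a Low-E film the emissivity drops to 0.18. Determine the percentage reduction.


Percentage reduction = (1 - coated/uncoated) * 100
  Ratio = 0.18 / 0.81 = 0.2222
  Reduction = (1 - 0.2222) * 100 = 77.8%

77.8%


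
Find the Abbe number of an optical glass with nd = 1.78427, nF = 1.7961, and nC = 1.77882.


Abbe number formula: Vd = (nd - 1) / (nF - nC)
  nd - 1 = 1.78427 - 1 = 0.78427
  nF - nC = 1.7961 - 1.77882 = 0.01728
  Vd = 0.78427 / 0.01728 = 45.39

45.39


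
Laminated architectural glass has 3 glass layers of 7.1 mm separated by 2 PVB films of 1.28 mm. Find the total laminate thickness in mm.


Total thickness = glass contribution + PVB contribution
  Glass: 3 * 7.1 = 21.3 mm
  PVB: 2 * 1.28 = 2.56 mm
  Total = 21.3 + 2.56 = 23.86 mm

23.86 mm


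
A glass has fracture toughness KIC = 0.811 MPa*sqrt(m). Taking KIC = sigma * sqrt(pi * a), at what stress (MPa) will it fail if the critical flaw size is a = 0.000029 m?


Rearrange KIC = sigma * sqrt(pi * a):
  sigma = KIC / sqrt(pi * a)
  sqrt(pi * 0.000029) = 0.009545
  sigma = 0.811 / 0.009545 = 84.97 MPa

84.97 MPa


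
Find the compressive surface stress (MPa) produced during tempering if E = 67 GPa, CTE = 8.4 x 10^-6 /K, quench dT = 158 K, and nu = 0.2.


Tempering stress: sigma = E * alpha * dT / (1 - nu)
  E (MPa) = 67 * 1000 = 67000
  Numerator = 67000 * (8.4 x 10^-6) * 158 = 88.9224
  Denominator = 1 - 0.2 = 0.8
  sigma = 88.9224 / 0.8 = 111.2 MPa

111.2 MPa


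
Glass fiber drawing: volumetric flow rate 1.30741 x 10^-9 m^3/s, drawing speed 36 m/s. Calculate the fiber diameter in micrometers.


Cross-sectional area from continuity:
  A = Q / v = 1.30741 x 10^-9 / 36 = 3.631694 x 10^-11 m^2
Diameter from circular cross-section:
  d = sqrt(4A / pi) * 10^6 (m -> um)
  d = sqrt(4 * 3.631694 x 10^-11 / pi) * 10^6 = 6.8 um

6.8 um


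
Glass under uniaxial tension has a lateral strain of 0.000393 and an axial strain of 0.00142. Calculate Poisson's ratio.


Poisson's ratio: nu = lateral strain / axial strain
  nu = 0.000393 / 0.00142 = 0.2768

0.2768


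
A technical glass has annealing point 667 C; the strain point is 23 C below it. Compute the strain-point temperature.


Strain point = annealing point - difference:
  T_strain = 667 - 23 = 644 C

644 C


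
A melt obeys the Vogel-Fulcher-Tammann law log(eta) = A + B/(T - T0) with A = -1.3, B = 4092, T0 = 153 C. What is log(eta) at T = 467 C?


VFT equation: log(eta) = A + B / (T - T0)
  T - T0 = 467 - 153 = 314
  B / (T - T0) = 4092 / 314 = 13.032
  log(eta) = -1.3 + 13.032 = 11.732

11.732


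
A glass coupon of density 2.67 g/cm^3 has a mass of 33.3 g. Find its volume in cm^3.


Rearrange rho = m / V:
  V = m / rho
  V = 33.3 / 2.67 = 12.472 cm^3

12.472 cm^3


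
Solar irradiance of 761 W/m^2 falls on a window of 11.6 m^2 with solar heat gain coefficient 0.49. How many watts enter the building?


Solar heat gain: Q = Area * SHGC * Irradiance
  Q = 11.6 * 0.49 * 761 = 4325.5 W

4325.5 W


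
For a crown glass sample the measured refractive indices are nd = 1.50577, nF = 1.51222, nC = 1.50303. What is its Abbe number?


Abbe number formula: Vd = (nd - 1) / (nF - nC)
  nd - 1 = 1.50577 - 1 = 0.50577
  nF - nC = 1.51222 - 1.50303 = 0.00919
  Vd = 0.50577 / 0.00919 = 55.03

55.03


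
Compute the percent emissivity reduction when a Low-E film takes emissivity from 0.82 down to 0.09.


Percentage reduction = (1 - coated/uncoated) * 100
  Ratio = 0.09 / 0.82 = 0.1098
  Reduction = (1 - 0.1098) * 100 = 89.0%

89.0%


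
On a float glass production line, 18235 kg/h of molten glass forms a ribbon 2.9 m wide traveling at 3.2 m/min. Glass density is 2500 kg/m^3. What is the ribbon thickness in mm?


Ribbon cross-section from mass balance:
  Volume rate = throughput / density = 18235 / 2500 = 7.294 m^3/h
  thickness = volume rate / (speed * 60 * width), i.e.
  thickness = throughput / (60 * speed * width * density) * 1000
  thickness = 18235 / (60 * 3.2 * 2.9 * 2500) * 1000 = 13.1 mm

13.1 mm


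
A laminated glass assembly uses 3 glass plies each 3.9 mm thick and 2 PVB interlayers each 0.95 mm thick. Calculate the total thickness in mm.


Total thickness = glass contribution + PVB contribution
  Glass: 3 * 3.9 = 11.7 mm
  PVB: 2 * 0.95 = 1.9 mm
  Total = 11.7 + 1.9 = 13.6 mm

13.6 mm


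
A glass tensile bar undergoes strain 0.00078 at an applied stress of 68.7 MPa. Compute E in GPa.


Young's modulus: E = stress / strain
  E = 68.7 MPa / 0.00078 = 88076.92 MPa
Convert to GPa: 88076.92 / 1000 = 88.08 GPa

88.08 GPa


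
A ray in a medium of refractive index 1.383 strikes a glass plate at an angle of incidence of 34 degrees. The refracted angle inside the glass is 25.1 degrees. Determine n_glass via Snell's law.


Apply Snell's law: n1 * sin(theta1) = n2 * sin(theta2)
  n2 = n1 * sin(theta1) / sin(theta2)
  sin(34) = 0.559193
  sin(25.1) = 0.424199
  n2 = 1.383 * 0.559193 / 0.424199 = 1.8231

1.8231


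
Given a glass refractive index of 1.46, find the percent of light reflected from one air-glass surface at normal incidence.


Fresnel reflectance at normal incidence:
  R = ((n - 1)/(n + 1))^2
  (n - 1)/(n + 1) = (1.46 - 1)/(1.46 + 1) = 0.186992
  R = 0.186992^2 = 0.034966
  R(%) = 0.034966 * 100 = 3.497%

3.497%


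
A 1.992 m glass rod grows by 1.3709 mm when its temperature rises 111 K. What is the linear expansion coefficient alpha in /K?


Rearrange dL = alpha * L0 * dT for alpha:
  alpha = dL / (L0 * dT)
  alpha = (1.3709 / 1000) / (1.992 * 111) = 0.0000062 /K = 6.2 x 10^-6 /K

6.2 x 10^-6 /K


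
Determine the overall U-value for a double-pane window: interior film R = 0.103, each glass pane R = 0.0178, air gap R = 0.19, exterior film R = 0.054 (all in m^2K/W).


Total thermal resistance (series):
  R_total = R_in + R_glass + R_air + R_glass + R_out
  R_total = 0.103 + 0.0178 + 0.19 + 0.0178 + 0.054 = 0.3826 m^2K/W
U-value = 1 / R_total = 1 / 0.3826 = 2.614 W/m^2K

2.614 W/m^2K


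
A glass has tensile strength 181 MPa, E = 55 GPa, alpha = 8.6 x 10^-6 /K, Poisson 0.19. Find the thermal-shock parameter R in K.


Thermal shock resistance: R = sigma * (1 - nu) / (E * alpha)
  Numerator = 181 * (1 - 0.19) = 146.61
  Denominator = 55 * 1000 * (8.6 x 10^-6) = 0.473
  R = 146.61 / 0.473 = 310.0 K

310.0 K


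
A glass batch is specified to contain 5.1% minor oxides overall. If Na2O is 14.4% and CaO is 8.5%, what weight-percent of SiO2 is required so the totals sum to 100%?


Known pieces sum to 100%:
  SiO2 = 100 - (others + Na2O + CaO)
  SiO2 = 100 - (5.1 + 14.4 + 8.5) = 72.0%

72.0%


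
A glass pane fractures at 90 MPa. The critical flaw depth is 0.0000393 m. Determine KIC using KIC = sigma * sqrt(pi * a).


Fracture toughness: KIC = sigma * sqrt(pi * a)
  pi * a = pi * 0.0000393 = 0.000123465
  sqrt(pi * a) = 0.011111
  KIC = 90 * 0.011111 = 1.0 MPa*sqrt(m)

1.0 MPa*sqrt(m)


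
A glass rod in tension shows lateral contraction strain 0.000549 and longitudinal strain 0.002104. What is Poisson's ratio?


Poisson's ratio: nu = lateral strain / axial strain
  nu = 0.000549 / 0.002104 = 0.2609

0.2609
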